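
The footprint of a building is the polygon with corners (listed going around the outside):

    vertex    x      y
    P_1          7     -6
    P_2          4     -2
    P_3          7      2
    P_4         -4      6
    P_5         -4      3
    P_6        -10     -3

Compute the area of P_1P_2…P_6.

108.5

Apply the surveyor's formula: 2A = Σ (x_i·y_{i+1} − x_{i+1}·y_i), indices taken mod 6.
P_1→P_2: (7)(-2) − (4)(-6) = 10
P_2→P_3: (4)(2) − (7)(-2) = 22
P_3→P_4: (7)(6) − (-4)(2) = 50
P_4→P_5: (-4)(3) − (-4)(6) = 12
P_5→P_6: (-4)(-3) − (-10)(3) = 42
P_6→P_1: (-10)(-6) − (7)(-3) = 81
Σ = 217
Area = |Σ|/2 = 108.5.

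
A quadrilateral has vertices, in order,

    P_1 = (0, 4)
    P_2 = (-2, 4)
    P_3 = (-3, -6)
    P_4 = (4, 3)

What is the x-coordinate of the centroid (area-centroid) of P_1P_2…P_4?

-19/63

Apply Gauss's area formula. First the cross-terms c_i = x_i·y_{i+1} − x_{i+1}·y_i:
  8, 24, 15, 16  ⇒  2A = 63, A = 31.5.
Then Σ (x_i + x_{i+1})·c_i = -57, so x̄ = -57 / (6·31.5) = -19/63.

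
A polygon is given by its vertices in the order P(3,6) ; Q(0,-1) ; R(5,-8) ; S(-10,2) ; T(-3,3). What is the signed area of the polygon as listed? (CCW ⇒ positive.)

Cross-terms: -3, 5, -70, -24, -27  ⇒  Σ = -119
Signed area = Σ/2 = -59.5 (negative ⇒ clockwise traversal).

-59.5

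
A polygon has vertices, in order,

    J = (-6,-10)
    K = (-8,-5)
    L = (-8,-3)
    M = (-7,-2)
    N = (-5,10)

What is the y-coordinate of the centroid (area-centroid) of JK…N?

Apply the shoelace (surveyor's) formula. First the cross-terms c_i = x_i·y_{i+1} − x_{i+1}·y_i:
  -50, -16, -5, -80, 110  ⇒  2A = -41, A = -20.5.
Then Σ (y_i + y_{i+1})·c_i = 263, so ȳ = 263 / (6·(-20.5)) = -263/123.

-263/123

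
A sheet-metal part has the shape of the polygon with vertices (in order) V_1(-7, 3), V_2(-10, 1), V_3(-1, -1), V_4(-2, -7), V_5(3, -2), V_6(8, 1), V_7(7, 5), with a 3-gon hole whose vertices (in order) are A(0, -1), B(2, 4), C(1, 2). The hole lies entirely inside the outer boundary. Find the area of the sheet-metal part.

Outer boundary:
Apply the shoelace (surveyor's) formula: 2A = Σ (x_i·y_{i+1} − x_{i+1}·y_i), indices taken mod 7.
V_1→V_2: (-7)(1) − (-10)(3) = 23
V_2→V_3: (-10)(-1) − (-1)(1) = 11
V_3→V_4: (-1)(-7) − (-2)(-1) = 5
V_4→V_5: (-2)(-2) − (3)(-7) = 25
V_5→V_6: (3)(1) − (8)(-2) = 19
V_6→V_7: (8)(5) − (7)(1) = 33
V_7→V_1: (7)(3) − (-7)(5) = 56
Σ = 172
Area = |Σ|/2 = 86.
Hole:
Σ = (2) + (0) + (-1) = 1
Area = |Σ|/2 = 0.5.
Net area = 86 − 0.5 = 85.5.

85.5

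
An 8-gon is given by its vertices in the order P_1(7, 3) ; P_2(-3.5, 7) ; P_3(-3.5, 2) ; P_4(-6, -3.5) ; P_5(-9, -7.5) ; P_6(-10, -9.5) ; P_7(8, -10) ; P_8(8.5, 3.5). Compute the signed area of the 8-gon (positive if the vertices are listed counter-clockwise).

207.625

P_1→P_2: (7)(7) − (-3.5)(3) = 59.5
P_2→P_3: (-3.5)(2) − (-3.5)(7) = 17.5
P_3→P_4: (-3.5)(-3.5) − (-6)(2) = 24.25
P_4→P_5: (-6)(-7.5) − (-9)(-3.5) = 13.5
P_5→P_6: (-9)(-9.5) − (-10)(-7.5) = 10.5
P_6→P_7: (-10)(-10) − (8)(-9.5) = 176
P_7→P_8: (8)(3.5) − (8.5)(-10) = 113
P_8→P_1: (8.5)(3) − (7)(3.5) = 1
Σ = 415.25
Signed area = Σ/2 = 207.625 (positive ⇒ counter-clockwise traversal).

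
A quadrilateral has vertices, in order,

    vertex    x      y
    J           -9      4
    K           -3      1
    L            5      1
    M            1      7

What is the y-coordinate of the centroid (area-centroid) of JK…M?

Apply the shoelace (surveyor's) formula. First the cross-terms c_i = x_i·y_{i+1} − x_{i+1}·y_i:
  3, -8, 34, 67  ⇒  2A = 96, A = 48.
Then Σ (y_i + y_{i+1})·c_i = 1008, so ȳ = 1008 / (6·48) = 3.5.

3.5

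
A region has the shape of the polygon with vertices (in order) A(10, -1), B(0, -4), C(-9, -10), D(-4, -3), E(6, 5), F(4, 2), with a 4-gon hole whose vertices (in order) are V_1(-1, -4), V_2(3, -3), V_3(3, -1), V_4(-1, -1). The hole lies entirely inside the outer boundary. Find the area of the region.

Outer boundary:
Apply the shoelace (surveyor's) formula: 2A = Σ (x_i·y_{i+1} − x_{i+1}·y_i), indices taken mod 6.
Σ = (-40) + (-36) + (-13) + (-2) + (-8) + (-24) = -123
Area = |Σ|/2 = 61.5.
Hole:
Σ = (15) + (6) + (-4) + (3) = 20
Area = |Σ|/2 = 10.
Net area = 61.5 − 10 = 51.5.

51.5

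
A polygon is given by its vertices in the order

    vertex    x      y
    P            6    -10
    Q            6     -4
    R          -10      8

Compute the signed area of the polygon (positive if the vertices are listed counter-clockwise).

Σ = (36) + (8) + (52) = 96
Signed area = Σ/2 = 48 (positive ⇒ counter-clockwise traversal).

48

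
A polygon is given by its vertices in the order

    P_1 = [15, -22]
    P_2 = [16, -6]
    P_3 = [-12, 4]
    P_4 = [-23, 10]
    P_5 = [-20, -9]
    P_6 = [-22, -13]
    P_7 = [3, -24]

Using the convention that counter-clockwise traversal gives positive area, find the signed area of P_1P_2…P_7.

Σ = (262) + (-8) + (-28) + (407) + (62) + (567) + (294) = 1556
Signed area = Σ/2 = 778 (positive ⇒ counter-clockwise traversal).

778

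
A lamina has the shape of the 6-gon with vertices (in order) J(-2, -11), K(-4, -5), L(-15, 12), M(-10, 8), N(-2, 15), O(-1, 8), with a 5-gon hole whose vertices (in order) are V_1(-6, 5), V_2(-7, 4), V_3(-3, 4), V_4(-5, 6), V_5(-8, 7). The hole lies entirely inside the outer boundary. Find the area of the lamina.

Outer boundary:
J→K: (-2)(-5) − (-4)(-11) = -34
K→L: (-4)(12) − (-15)(-5) = -123
L→M: (-15)(8) − (-10)(12) = 0
M→N: (-10)(15) − (-2)(8) = -134
N→O: (-2)(8) − (-1)(15) = -1
O→J: (-1)(-11) − (-2)(8) = 27
Σ = -265
Area = |Σ|/2 = 132.5.
Hole:
V_1→V_2: (-6)(4) − (-7)(5) = 11
V_2→V_3: (-7)(4) − (-3)(4) = -16
V_3→V_4: (-3)(6) − (-5)(4) = 2
V_4→V_5: (-5)(7) − (-8)(6) = 13
V_5→V_1: (-8)(5) − (-6)(7) = 2
Σ = 12
Area = |Σ|/2 = 6.
Net area = 132.5 − 6 = 126.5.

126.5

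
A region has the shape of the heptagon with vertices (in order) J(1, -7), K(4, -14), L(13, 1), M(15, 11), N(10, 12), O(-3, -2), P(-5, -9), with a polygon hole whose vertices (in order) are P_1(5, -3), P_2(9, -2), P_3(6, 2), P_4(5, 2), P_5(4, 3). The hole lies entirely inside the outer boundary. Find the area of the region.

223

Outer boundary:
Apply the shoelace formula: 2A = Σ (x_i·y_{i+1} − x_{i+1}·y_i), indices taken mod 7.
Σ = (14) + (186) + (128) + (70) + (16) + (17) + (44) = 475
Area = |Σ|/2 = 237.5.
Hole:
Apply the shoelace (surveyor's) formula: 2A = Σ (x_i·y_{i+1} − x_{i+1}·y_i), indices taken mod 5.
Σ = (17) + (30) + (2) + (7) + (-27) = 29
Area = |Σ|/2 = 14.5.
Net area = 237.5 − 14.5 = 223.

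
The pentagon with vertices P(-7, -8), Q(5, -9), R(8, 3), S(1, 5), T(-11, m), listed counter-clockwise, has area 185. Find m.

0

The doubled signed area Σ (x_i y_{i+1} − x_{i+1} y_i) is linear in m.
With m=0 it equals 370; the coefficient of m is 8 (from the two edges through T).
So 8·m + 370 = 2·185 = 370 ⇒ m = 0.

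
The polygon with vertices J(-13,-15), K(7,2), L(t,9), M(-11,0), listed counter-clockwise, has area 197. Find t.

6

The doubled signed area Σ (x_i y_{i+1} − x_{i+1} y_i) is linear in t.
With t=0 it equals 406; the coefficient of t is -2 (from the two edges through L).
So -2·t + 406 = 2·197 = 394 ⇒ t = 6.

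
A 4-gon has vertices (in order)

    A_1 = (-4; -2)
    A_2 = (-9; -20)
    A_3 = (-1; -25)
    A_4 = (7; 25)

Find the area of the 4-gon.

251.5

Apply the shoelace formula: 2A = Σ (x_i·y_{i+1} − x_{i+1}·y_i), indices taken mod 4.
A_1→A_2: (-4)(-20) − (-9)(-2) = 62
A_2→A_3: (-9)(-25) − (-1)(-20) = 205
A_3→A_4: (-1)(25) − (7)(-25) = 150
A_4→A_1: (7)(-2) − (-4)(25) = 86
Σ = 503
Area = |Σ|/2 = 251.5.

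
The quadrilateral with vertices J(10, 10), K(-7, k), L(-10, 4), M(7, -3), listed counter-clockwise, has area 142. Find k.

7

The doubled signed area Σ (x_i y_{i+1} − x_{i+1} y_i) is linear in k.
With k=0 it equals 144; the coefficient of k is 20 (from the two edges through K).
So 20·k + 144 = 2·142 = 284 ⇒ k = 7.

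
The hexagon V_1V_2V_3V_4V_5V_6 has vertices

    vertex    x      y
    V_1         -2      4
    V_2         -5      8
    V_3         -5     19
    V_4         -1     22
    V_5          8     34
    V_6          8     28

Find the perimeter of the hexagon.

68

|V_1V_2| = √((-3)² + (4)²) = √25 = 5
|V_2V_3| = √((0)² + (11)²) = √121 = 11
|V_3V_4| = √((4)² + (3)²) = √25 = 5
|V_4V_5| = √((9)² + (12)²) = √225 = 15
|V_5V_6| = √((0)² + (-6)²) = √36 = 6
|V_6V_1| = √((-10)² + (-24)²) = √676 = 26
Perimeter = 5 + 11 + 5 + 15 + 6 + 26 = 68.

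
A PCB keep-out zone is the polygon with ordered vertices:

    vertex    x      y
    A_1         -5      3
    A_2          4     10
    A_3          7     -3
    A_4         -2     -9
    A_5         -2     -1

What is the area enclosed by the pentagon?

120

Apply Gauss's area formula: 2A = Σ (x_i·y_{i+1} − x_{i+1}·y_i), indices taken mod 5.
Σ = (-62) + (-82) + (-69) + (-16) + (-11) = -240
Area = |Σ|/2 = 120.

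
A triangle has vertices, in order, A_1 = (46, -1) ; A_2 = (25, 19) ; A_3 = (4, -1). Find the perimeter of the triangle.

100

|A_1A_2| = √((-21)² + (20)²) = √841 = 29
|A_2A_3| = √((-21)² + (-20)²) = √841 = 29
|A_3A_1| = √((42)² + (0)²) = √1764 = 42
Perimeter = 29 + 29 + 42 = 100.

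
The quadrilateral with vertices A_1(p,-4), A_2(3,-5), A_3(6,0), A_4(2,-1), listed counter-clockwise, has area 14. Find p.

The doubled signed area Σ (x_i y_{i+1} − x_{i+1} y_i) is linear in p.
With p=0 it equals 28; the coefficient of p is -4 (from the two edges through A_1).
So -4·p + 28 = 2·14 = 28 ⇒ p = 0.

0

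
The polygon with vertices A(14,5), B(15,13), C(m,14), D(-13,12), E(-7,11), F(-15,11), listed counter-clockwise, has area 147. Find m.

5

The doubled signed area Σ (x_i y_{i+1} − x_{i+1} y_i) is linear in m.
With m=0 it equals 299; the coefficient of m is -1 (from the two edges through C).
So -1·m + 299 = 2·147 = 294 ⇒ m = 5.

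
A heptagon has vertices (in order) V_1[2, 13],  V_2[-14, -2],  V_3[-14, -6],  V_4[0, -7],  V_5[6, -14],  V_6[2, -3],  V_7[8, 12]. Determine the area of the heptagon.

256

V_1→V_2: (2)(-2) − (-14)(13) = 178
V_2→V_3: (-14)(-6) − (-14)(-2) = 56
V_3→V_4: (-14)(-7) − (0)(-6) = 98
V_4→V_5: (0)(-14) − (6)(-7) = 42
V_5→V_6: (6)(-3) − (2)(-14) = 10
V_6→V_7: (2)(12) − (8)(-3) = 48
V_7→V_1: (8)(13) − (2)(12) = 80
Σ = 512
Area = |Σ|/2 = 256.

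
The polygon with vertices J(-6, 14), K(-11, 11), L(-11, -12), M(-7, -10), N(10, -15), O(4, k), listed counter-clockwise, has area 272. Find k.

The doubled signed area Σ (x_i y_{i+1} − x_{i+1} y_i) is linear in k.
With k=0 it equals 688; the coefficient of k is 16 (from the two edges through O).
So 16·k + 688 = 2·272 = 544 ⇒ k = -9.

-9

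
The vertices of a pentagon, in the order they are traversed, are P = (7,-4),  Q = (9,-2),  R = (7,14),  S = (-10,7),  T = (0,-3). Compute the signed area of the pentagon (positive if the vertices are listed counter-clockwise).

Apply the surveyor's formula: 2A = Σ (x_i·y_{i+1} − x_{i+1}·y_i), indices taken mod 5.
Σ = (22) + (140) + (189) + (30) + (21) = 402
Signed area = Σ/2 = 201 (positive ⇒ counter-clockwise traversal).

201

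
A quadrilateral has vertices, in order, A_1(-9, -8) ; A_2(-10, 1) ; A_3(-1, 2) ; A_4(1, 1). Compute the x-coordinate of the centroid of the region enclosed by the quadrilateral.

Apply the shoelace (surveyor's) formula. First the cross-terms c_i = x_i·y_{i+1} − x_{i+1}·y_i:
  -89, -19, -3, 1  ⇒  2A = -110, A = -55.
Then Σ (x_i + x_{i+1})·c_i = 1892, so x̄ = 1892 / (6·(-55)) = -86/15.

-86/15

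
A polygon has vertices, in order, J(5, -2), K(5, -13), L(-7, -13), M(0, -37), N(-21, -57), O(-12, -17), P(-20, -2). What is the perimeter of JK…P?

160

|JK| = √((0)² + (-11)²) = √121 = 11
|KL| = √((-12)² + (0)²) = √144 = 12
|LM| = √((7)² + (-24)²) = √625 = 25
|MN| = √((-21)² + (-20)²) = √841 = 29
|NO| = √((9)² + (40)²) = √1681 = 41
|OP| = √((-8)² + (15)²) = √289 = 17
|PJ| = √((25)² + (0)²) = √625 = 25
Perimeter = 11 + 12 + 25 + 29 + 41 + 17 + 25 = 160.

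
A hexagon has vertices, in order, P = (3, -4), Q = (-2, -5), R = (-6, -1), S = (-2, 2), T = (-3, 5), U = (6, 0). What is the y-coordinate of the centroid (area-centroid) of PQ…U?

Apply the surveyor's formula. First the cross-terms c_i = x_i·y_{i+1} − x_{i+1}·y_i:
  -23, -28, -14, -4, -30, -24  ⇒  2A = -123, A = -61.5.
Then Σ (y_i + y_{i+1})·c_i = 279, so ȳ = 279 / (6·(-61.5)) = -31/41.

-31/41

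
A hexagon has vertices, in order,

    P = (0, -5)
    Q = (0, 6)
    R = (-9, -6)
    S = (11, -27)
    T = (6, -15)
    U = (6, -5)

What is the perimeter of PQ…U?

|PQ| = √((0)² + (11)²) = √121 = 11
|QR| = √((-9)² + (-12)²) = √225 = 15
|RS| = √((20)² + (-21)²) = √841 = 29
|ST| = √((-5)² + (12)²) = √169 = 13
|TU| = √((0)² + (10)²) = √100 = 10
|UP| = √((-6)² + (0)²) = √36 = 6
Perimeter = 11 + 15 + 29 + 13 + 10 + 6 = 84.

84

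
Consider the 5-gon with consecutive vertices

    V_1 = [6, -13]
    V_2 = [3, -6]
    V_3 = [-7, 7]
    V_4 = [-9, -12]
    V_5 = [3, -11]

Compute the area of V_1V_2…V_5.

145.5

Apply the shoelace formula: 2A = Σ (x_i·y_{i+1} − x_{i+1}·y_i), indices taken mod 5.
Σ = (3) + (-21) + (147) + (135) + (27) = 291
Area = |Σ|/2 = 145.5.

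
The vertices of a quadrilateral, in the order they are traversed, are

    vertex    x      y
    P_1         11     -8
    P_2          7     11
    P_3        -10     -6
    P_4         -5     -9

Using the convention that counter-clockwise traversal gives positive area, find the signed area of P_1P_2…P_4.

222

Apply Gauss's area formula: 2A = Σ (x_i·y_{i+1} − x_{i+1}·y_i), indices taken mod 4.
Σ = (177) + (68) + (60) + (139) = 444
Signed area = Σ/2 = 222 (positive ⇒ counter-clockwise traversal).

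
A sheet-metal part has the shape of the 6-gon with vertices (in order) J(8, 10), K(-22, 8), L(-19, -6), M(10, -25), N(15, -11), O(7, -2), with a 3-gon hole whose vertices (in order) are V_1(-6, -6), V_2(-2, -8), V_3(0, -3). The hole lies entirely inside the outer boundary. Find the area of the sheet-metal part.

Outer boundary:
Apply Gauss's area formula: 2A = Σ (x_i·y_{i+1} − x_{i+1}·y_i), indices taken mod 6.
Σ = (284) + (284) + (535) + (265) + (47) + (86) = 1501
Area = |Σ|/2 = 750.5.
Hole:
V_1→V_2: (-6)(-8) − (-2)(-6) = 36
V_2→V_3: (-2)(-3) − (0)(-8) = 6
V_3→V_1: (0)(-6) − (-6)(-3) = -18
Σ = 24
Area = |Σ|/2 = 12.
Net area = 750.5 − 12 = 738.5.

738.5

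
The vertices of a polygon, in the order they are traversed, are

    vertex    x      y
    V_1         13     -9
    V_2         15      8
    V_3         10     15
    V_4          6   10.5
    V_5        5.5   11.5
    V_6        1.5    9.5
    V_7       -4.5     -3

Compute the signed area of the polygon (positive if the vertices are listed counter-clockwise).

281.5

Σ = (239) + (145) + (15) + (11.25) + (35) + (38.25) + (79.5) = 563
Signed area = Σ/2 = 281.5 (positive ⇒ counter-clockwise traversal).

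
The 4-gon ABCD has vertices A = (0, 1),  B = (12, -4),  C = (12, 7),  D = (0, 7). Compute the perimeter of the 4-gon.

42

|AB| = √((12)² + (-5)²) = √169 = 13
|BC| = √((0)² + (11)²) = √121 = 11
|CD| = √((-12)² + (0)²) = √144 = 12
|DA| = √((0)² + (-6)²) = √36 = 6
Perimeter = 13 + 11 + 12 + 6 = 42.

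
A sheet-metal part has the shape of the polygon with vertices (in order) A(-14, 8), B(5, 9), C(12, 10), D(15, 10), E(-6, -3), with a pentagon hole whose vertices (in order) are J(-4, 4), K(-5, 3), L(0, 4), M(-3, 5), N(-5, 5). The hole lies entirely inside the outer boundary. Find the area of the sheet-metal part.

159.5

Outer boundary:
Apply the shoelace formula: 2A = Σ (x_i·y_{i+1} − x_{i+1}·y_i), indices taken mod 5.
Cross-terms: -166, -58, -30, 15, -90  ⇒  Σ = -329
Area = |Σ|/2 = 164.5.
Hole:
J→K: (-4)(3) − (-5)(4) = 8
K→L: (-5)(4) − (0)(3) = -20
L→M: (0)(5) − (-3)(4) = 12
M→N: (-3)(5) − (-5)(5) = 10
N→J: (-5)(4) − (-4)(5) = 0
Σ = 10
Area = |Σ|/2 = 5.
Net area = 164.5 − 5 = 159.5.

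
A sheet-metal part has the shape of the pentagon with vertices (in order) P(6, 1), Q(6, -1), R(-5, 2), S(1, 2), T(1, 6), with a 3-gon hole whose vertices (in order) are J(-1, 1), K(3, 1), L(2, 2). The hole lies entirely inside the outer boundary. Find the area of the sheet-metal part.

22

Outer boundary:
Cross-terms: -12, 7, -12, 4, -35  ⇒  Σ = -48
Area = |Σ|/2 = 24.
Hole:
Apply the shoelace (surveyor's) formula: 2A = Σ (x_i·y_{i+1} − x_{i+1}·y_i), indices taken mod 3.
J→K: (-1)(1) − (3)(1) = -4
K→L: (3)(2) − (2)(1) = 4
L→J: (2)(1) − (-1)(2) = 4
Σ = 4
Area = |Σ|/2 = 2.
Net area = 24 − 2 = 22.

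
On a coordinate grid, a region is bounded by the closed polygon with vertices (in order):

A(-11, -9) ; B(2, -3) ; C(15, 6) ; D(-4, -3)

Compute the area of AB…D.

Apply the shoelace (surveyor's) formula: 2A = Σ (x_i·y_{i+1} − x_{i+1}·y_i), indices taken mod 4.
A→B: (-11)(-3) − (2)(-9) = 51
B→C: (2)(6) − (15)(-3) = 57
C→D: (15)(-3) − (-4)(6) = -21
D→A: (-4)(-9) − (-11)(-3) = 3
Σ = 90
Area = |Σ|/2 = 45.

45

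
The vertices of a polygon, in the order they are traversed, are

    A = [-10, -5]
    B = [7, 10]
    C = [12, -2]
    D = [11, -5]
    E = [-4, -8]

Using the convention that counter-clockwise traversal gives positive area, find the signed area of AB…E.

Apply the shoelace formula: 2A = Σ (x_i·y_{i+1} − x_{i+1}·y_i), indices taken mod 5.
Σ = (-65) + (-134) + (-38) + (-108) + (-60) = -405
Signed area = Σ/2 = -202.5 (negative ⇒ clockwise traversal).

-202.5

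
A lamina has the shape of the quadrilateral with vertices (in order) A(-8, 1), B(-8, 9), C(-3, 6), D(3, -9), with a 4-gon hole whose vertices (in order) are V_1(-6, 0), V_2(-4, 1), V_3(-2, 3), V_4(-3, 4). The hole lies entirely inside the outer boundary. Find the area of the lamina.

Outer boundary:
Apply the surveyor's formula: 2A = Σ (x_i·y_{i+1} − x_{i+1}·y_i), indices taken mod 4.
Σ = (-64) + (-21) + (9) + (-69) = -145
Area = |Σ|/2 = 72.5.
Hole:
Apply the shoelace (surveyor's) formula: 2A = Σ (x_i·y_{i+1} − x_{i+1}·y_i), indices taken mod 4.
Σ = (-6) + (-10) + (1) + (24) = 9
Area = |Σ|/2 = 4.5.
Net area = 72.5 − 4.5 = 68.

68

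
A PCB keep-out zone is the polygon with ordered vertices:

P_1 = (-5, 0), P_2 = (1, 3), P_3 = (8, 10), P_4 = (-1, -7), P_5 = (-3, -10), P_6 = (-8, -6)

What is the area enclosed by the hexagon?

Apply Gauss's area formula: 2A = Σ (x_i·y_{i+1} − x_{i+1}·y_i), indices taken mod 6.
Σ = (-15) + (-14) + (-46) + (-11) + (-62) + (-30) = -178
Area = |Σ|/2 = 89.

89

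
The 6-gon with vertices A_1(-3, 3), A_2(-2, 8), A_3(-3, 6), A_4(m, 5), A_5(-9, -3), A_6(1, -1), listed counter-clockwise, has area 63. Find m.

-10

The doubled signed area Σ (x_i y_{i+1} − x_{i+1} y_i) is linear in m.
With m=0 it equals 36; the coefficient of m is -9 (from the two edges through A_4).
So -9·m + 36 = 2·63 = 126 ⇒ m = -10.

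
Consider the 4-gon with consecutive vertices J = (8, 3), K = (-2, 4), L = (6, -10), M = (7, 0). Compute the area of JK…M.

62.5

Apply the shoelace formula: 2A = Σ (x_i·y_{i+1} − x_{i+1}·y_i), indices taken mod 4.
Σ = (38) + (-4) + (70) + (21) = 125
Area = |Σ|/2 = 62.5.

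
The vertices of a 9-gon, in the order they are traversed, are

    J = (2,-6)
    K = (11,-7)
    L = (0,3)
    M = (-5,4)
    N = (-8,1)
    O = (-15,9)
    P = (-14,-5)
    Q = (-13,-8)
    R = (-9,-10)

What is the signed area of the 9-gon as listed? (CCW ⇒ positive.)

Apply the shoelace formula: 2A = Σ (x_i·y_{i+1} − x_{i+1}·y_i), indices taken mod 9.
Cross-terms: 52, 33, 15, 27, -57, 201, 47, 58, 74  ⇒  Σ = 450
Signed area = Σ/2 = 225 (positive ⇒ counter-clockwise traversal).

225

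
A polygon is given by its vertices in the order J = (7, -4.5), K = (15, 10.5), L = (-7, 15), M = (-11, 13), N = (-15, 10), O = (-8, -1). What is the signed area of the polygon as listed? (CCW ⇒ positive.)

368.25

Apply the shoelace (surveyor's) formula: 2A = Σ (x_i·y_{i+1} − x_{i+1}·y_i), indices taken mod 6.
Σ = (141) + (298.5) + (74) + (85) + (95) + (43) = 736.5
Signed area = Σ/2 = 368.25 (positive ⇒ counter-clockwise traversal).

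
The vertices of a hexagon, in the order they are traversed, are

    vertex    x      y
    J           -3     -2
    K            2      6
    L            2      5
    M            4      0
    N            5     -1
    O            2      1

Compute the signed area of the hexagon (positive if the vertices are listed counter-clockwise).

Σ = (-14) + (-2) + (-20) + (-4) + (7) + (-1) = -34
Signed area = Σ/2 = -17 (negative ⇒ clockwise traversal).

-17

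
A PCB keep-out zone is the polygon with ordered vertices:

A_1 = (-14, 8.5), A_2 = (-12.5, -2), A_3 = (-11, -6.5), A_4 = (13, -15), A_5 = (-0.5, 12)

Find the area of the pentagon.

377.625

Σ = (134.25) + (59.25) + (249.5) + (148.5) + (163.75) = 755.25
Area = |Σ|/2 = 377.625.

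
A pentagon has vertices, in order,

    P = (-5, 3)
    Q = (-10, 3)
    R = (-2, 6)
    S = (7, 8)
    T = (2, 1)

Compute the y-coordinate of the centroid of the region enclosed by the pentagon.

Apply the shoelace (surveyor's) formula. First the cross-terms c_i = x_i·y_{i+1} − x_{i+1}·y_i:
  15, -54, -58, -9, 11  ⇒  2A = -95, A = -47.5.
Then Σ (y_i + y_{i+1})·c_i = -1245, so ȳ = -1245 / (6·(-47.5)) = 83/19.

83/19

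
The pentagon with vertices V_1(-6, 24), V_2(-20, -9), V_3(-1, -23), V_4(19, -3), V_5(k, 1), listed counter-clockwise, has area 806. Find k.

6

Write out the shoelace sum; only the two edges meeting at V_5 involve k:
2·Area = [(19·1 − k·(-3)) + (k·24 − (-6)·1)] + 1425
       = 27·k + 1450 = 1612
⇒ k = 6.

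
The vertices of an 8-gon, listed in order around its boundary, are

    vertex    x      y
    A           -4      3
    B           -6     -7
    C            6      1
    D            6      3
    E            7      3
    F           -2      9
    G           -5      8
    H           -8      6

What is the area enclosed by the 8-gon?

111.5

Σ = (46) + (36) + (12) + (-3) + (69) + (29) + (34) + (0) = 223
Area = |Σ|/2 = 111.5.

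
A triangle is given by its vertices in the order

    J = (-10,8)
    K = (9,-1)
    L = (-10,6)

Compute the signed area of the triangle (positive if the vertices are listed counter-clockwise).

J→K: (-10)(-1) − (9)(8) = -62
K→L: (9)(6) − (-10)(-1) = 44
L→J: (-10)(8) − (-10)(6) = -20
Σ = -38
Signed area = Σ/2 = -19 (negative ⇒ clockwise traversal).

-19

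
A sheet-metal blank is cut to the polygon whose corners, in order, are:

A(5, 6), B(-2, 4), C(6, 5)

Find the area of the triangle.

Apply Gauss's area formula: 2A = Σ (x_i·y_{i+1} − x_{i+1}·y_i), indices taken mod 3.
A→B: (5)(4) − (-2)(6) = 32
B→C: (-2)(5) − (6)(4) = -34
C→A: (6)(6) − (5)(5) = 11
Σ = 9
Area = |Σ|/2 = 4.5.

4.5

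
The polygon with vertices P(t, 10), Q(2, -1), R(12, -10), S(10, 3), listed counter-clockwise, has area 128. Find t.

-12

Write out the shoelace sum; only the two edges meeting at P involve t:
2·Area = [(10·10 − t·3) + (t·(-1) − 2·10)] + 128
       = -4·t + 208 = 256
⇒ t = -12.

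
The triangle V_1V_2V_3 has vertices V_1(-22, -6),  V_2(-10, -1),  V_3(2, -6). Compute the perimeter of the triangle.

|V_1V_2| = √((12)² + (5)²) = √169 = 13
|V_2V_3| = √((12)² + (-5)²) = √169 = 13
|V_3V_1| = √((-24)² + (0)²) = √576 = 24
Perimeter = 13 + 13 + 24 = 50.

50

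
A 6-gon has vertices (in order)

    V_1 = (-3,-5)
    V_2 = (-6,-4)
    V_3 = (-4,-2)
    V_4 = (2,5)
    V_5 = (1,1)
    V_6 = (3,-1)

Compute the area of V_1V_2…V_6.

Apply the shoelace (surveyor's) formula: 2A = Σ (x_i·y_{i+1} − x_{i+1}·y_i), indices taken mod 6.
V_1→V_2: (-3)(-4) − (-6)(-5) = -18
V_2→V_3: (-6)(-2) − (-4)(-4) = -4
V_3→V_4: (-4)(5) − (2)(-2) = -16
V_4→V_5: (2)(1) − (1)(5) = -3
V_5→V_6: (1)(-1) − (3)(1) = -4
V_6→V_1: (3)(-5) − (-3)(-1) = -18
Σ = -63
Area = |Σ|/2 = 31.5.

31.5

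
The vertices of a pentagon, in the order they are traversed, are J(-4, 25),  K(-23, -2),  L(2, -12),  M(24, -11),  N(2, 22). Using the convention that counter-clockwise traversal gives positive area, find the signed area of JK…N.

Apply the shoelace formula: 2A = Σ (x_i·y_{i+1} − x_{i+1}·y_i), indices taken mod 5.
Σ = (583) + (280) + (266) + (550) + (138) = 1817
Signed area = Σ/2 = 908.5 (positive ⇒ counter-clockwise traversal).

908.5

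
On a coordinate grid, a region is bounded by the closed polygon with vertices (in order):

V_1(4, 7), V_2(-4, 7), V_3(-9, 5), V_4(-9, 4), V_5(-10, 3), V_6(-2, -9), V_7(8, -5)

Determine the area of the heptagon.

187.5

Apply the shoelace formula: 2A = Σ (x_i·y_{i+1} − x_{i+1}·y_i), indices taken mod 7.
Cross-terms: 56, 43, 9, 13, 96, 82, 76  ⇒  Σ = 375
Area = |Σ|/2 = 187.5.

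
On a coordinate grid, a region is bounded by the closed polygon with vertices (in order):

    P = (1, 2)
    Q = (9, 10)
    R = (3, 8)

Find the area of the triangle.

16

Apply the surveyor's formula: 2A = Σ (x_i·y_{i+1} − x_{i+1}·y_i), indices taken mod 3.
Σ = (-8) + (42) + (-2) = 32
Area = |Σ|/2 = 16.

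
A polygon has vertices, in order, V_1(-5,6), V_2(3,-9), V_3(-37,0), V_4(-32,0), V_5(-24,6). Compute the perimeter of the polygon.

|V_1V_2| = √((8)² + (-15)²) = √289 = 17
|V_2V_3| = √((-40)² + (9)²) = √1681 = 41
|V_3V_4| = √((5)² + (0)²) = √25 = 5
|V_4V_5| = √((8)² + (6)²) = √100 = 10
|V_5V_1| = √((19)² + (0)²) = √361 = 19
Perimeter = 17 + 41 + 5 + 10 + 19 = 92.

92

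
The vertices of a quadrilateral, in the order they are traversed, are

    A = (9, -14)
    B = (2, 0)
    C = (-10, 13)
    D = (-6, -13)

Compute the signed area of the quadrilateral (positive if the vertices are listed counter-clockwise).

Apply Gauss's area formula: 2A = Σ (x_i·y_{i+1} − x_{i+1}·y_i), indices taken mod 4.
Σ = (28) + (26) + (208) + (201) = 463
Signed area = Σ/2 = 231.5 (positive ⇒ counter-clockwise traversal).

231.5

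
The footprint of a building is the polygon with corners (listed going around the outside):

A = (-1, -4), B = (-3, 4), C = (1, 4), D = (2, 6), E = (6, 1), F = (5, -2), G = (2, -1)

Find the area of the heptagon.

Σ = (-16) + (-16) + (-2) + (-34) + (-17) + (-1) + (-9) = -95
Area = |Σ|/2 = 47.5.

47.5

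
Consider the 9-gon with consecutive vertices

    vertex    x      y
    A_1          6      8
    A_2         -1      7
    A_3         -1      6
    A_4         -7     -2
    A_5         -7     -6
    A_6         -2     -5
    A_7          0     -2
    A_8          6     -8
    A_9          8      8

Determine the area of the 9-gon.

145

Apply Gauss's area formula: 2A = Σ (x_i·y_{i+1} − x_{i+1}·y_i), indices taken mod 9.
Σ = (50) + (1) + (44) + (28) + (23) + (4) + (12) + (112) + (16) = 290
Area = |Σ|/2 = 145.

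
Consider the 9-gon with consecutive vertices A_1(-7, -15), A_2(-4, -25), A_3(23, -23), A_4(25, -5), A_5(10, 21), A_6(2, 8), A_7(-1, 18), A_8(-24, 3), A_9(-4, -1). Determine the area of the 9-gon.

Σ = (115) + (667) + (460) + (575) + (38) + (44) + (429) + (36) + (53) = 2417
Area = |Σ|/2 = 1208.5.

1208.5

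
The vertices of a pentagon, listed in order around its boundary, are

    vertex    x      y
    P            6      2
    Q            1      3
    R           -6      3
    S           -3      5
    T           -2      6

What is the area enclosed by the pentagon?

16

Apply the shoelace formula: 2A = Σ (x_i·y_{i+1} − x_{i+1}·y_i), indices taken mod 5.
Σ = (16) + (21) + (-21) + (-8) + (-40) = -32
Area = |Σ|/2 = 16.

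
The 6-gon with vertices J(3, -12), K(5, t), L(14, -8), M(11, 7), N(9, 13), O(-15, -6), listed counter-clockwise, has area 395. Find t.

The doubled signed area Σ (x_i y_{i+1} − x_{i+1} y_i) is linear in t.
With t=0 it equals 625; the coefficient of t is -11 (from the two edges through K).
So -11·t + 625 = 2·395 = 790 ⇒ t = -15.

-15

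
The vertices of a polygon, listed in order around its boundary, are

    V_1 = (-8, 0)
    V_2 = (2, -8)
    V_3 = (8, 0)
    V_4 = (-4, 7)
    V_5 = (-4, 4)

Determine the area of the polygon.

114

V_1→V_2: (-8)(-8) − (2)(0) = 64
V_2→V_3: (2)(0) − (8)(-8) = 64
V_3→V_4: (8)(7) − (-4)(0) = 56
V_4→V_5: (-4)(4) − (-4)(7) = 12
V_5→V_1: (-4)(0) − (-8)(4) = 32
Σ = 228
Area = |Σ|/2 = 114.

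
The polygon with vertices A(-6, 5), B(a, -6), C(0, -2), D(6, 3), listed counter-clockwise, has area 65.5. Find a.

-5

Write out the shoelace sum; only the two edges meeting at B involve a:
2·Area = [((-6)·(-6) − a·5) + (a·(-2) − 0·(-6))] + 60
       = -7·a + 96 = 131
⇒ a = -5.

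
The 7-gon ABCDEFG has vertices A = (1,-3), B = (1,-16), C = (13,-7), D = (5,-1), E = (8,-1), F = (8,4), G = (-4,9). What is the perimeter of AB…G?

|AB| = √((0)² + (-13)²) = √169 = 13
|BC| = √((12)² + (9)²) = √225 = 15
|CD| = √((-8)² + (6)²) = √100 = 10
|DE| = √((3)² + (0)²) = √9 = 3
|EF| = √((0)² + (5)²) = √25 = 5
|FG| = √((-12)² + (5)²) = √169 = 13
|GA| = √((5)² + (-12)²) = √169 = 13
Perimeter = 13 + 15 + 10 + 3 + 5 + 13 + 13 = 72.

72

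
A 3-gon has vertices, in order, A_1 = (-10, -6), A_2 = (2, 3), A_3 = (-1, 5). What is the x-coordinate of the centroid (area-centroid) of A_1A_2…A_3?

Apply the shoelace (surveyor's) formula. First the cross-terms c_i = x_i·y_{i+1} − x_{i+1}·y_i:
  -18, 13, 56  ⇒  2A = 51, A = 25.5.
Then Σ (x_i + x_{i+1})·c_i = -459, so x̄ = -459 / (6·25.5) = -3.

-3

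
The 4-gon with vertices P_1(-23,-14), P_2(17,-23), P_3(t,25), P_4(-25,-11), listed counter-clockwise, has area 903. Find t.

The doubled signed area Σ (x_i y_{i+1} − x_{i+1} y_i) is linear in t.
With t=0 it equals 1914; the coefficient of t is 12 (from the two edges through P_3).
So 12·t + 1914 = 2·903 = 1806 ⇒ t = -9.

-9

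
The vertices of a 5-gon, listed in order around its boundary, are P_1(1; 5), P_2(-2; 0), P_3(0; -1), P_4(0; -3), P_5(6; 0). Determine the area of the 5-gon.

Apply the surveyor's formula: 2A = Σ (x_i·y_{i+1} − x_{i+1}·y_i), indices taken mod 5.
Σ = (10) + (2) + (0) + (18) + (30) = 60
Area = |Σ|/2 = 30.

30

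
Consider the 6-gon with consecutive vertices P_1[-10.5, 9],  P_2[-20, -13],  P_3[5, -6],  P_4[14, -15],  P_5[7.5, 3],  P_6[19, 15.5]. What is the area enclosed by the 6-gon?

529

P_1→P_2: (-10.5)(-13) − (-20)(9) = 316.5
P_2→P_3: (-20)(-6) − (5)(-13) = 185
P_3→P_4: (5)(-15) − (14)(-6) = 9
P_4→P_5: (14)(3) − (7.5)(-15) = 154.5
P_5→P_6: (7.5)(15.5) − (19)(3) = 59.25
P_6→P_1: (19)(9) − (-10.5)(15.5) = 333.75
Σ = 1058
Area = |Σ|/2 = 529.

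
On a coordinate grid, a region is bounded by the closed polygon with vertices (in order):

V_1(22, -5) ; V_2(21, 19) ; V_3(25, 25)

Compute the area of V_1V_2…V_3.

51

Σ = (523) + (50) + (-675) = -102
Area = |Σ|/2 = 51.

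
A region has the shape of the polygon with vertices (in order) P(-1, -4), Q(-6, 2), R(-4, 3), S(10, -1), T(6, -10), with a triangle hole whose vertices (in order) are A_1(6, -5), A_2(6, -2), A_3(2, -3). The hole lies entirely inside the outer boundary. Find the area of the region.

89

Outer boundary:
Σ = (-26) + (-10) + (-26) + (-94) + (-34) = -190
Area = |Σ|/2 = 95.
Hole:
Apply the surveyor's formula: 2A = Σ (x_i·y_{i+1} − x_{i+1}·y_i), indices taken mod 3.
Σ = (18) + (-14) + (8) = 12
Area = |Σ|/2 = 6.
Net area = 95 − 6 = 89.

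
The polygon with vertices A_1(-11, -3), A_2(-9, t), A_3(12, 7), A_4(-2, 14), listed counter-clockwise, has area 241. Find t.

The doubled signed area Σ (x_i y_{i+1} − x_{i+1} y_i) is linear in t.
With t=0 it equals 252; the coefficient of t is -23 (from the two edges through A_2).
So -23·t + 252 = 2·241 = 482 ⇒ t = -10.

-10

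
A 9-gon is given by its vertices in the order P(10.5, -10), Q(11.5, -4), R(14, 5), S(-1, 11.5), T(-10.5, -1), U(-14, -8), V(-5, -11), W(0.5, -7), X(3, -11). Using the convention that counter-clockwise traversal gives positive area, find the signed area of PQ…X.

Apply the shoelace formula: 2A = Σ (x_i·y_{i+1} − x_{i+1}·y_i), indices taken mod 9.
Cross-terms: 73, 113.5, 166, 121.75, 70, 114, 40.5, 15.5, 85.5  ⇒  Σ = 799.75
Signed area = Σ/2 = 399.875 (positive ⇒ counter-clockwise traversal).

399.875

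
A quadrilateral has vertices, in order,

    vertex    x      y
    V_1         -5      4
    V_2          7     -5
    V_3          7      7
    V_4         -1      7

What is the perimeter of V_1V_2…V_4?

40

|V_1V_2| = √((12)² + (-9)²) = √225 = 15
|V_2V_3| = √((0)² + (12)²) = √144 = 12
|V_3V_4| = √((-8)² + (0)²) = √64 = 8
|V_4V_1| = √((-4)² + (-3)²) = √25 = 5
Perimeter = 15 + 12 + 8 + 5 = 40.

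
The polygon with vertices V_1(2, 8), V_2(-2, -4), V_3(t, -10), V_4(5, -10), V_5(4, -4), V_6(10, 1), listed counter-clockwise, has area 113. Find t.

Write out the shoelace sum; only the two edges meeting at V_3 involve t:
2·Area = [((-2)·(-10) − t·(-4)) + (t·(-10) − 5·(-10))] + 150
       = -6·t + 220 = 226
⇒ t = -1.

-1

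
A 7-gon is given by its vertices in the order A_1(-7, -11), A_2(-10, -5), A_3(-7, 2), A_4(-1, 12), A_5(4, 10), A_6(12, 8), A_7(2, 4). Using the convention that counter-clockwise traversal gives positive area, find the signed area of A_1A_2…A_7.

A_1→A_2: (-7)(-5) − (-10)(-11) = -75
A_2→A_3: (-10)(2) − (-7)(-5) = -55
A_3→A_4: (-7)(12) − (-1)(2) = -82
A_4→A_5: (-1)(10) − (4)(12) = -58
A_5→A_6: (4)(8) − (12)(10) = -88
A_6→A_7: (12)(4) − (2)(8) = 32
A_7→A_1: (2)(-11) − (-7)(4) = 6
Σ = -320
Signed area = Σ/2 = -160 (negative ⇒ clockwise traversal).

-160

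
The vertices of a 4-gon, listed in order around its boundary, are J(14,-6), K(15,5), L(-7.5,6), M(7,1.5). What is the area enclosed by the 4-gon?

J→K: (14)(5) − (15)(-6) = 160
K→L: (15)(6) − (-7.5)(5) = 127.5
L→M: (-7.5)(1.5) − (7)(6) = -53.25
M→J: (7)(-6) − (14)(1.5) = -63
Σ = 171.25
Area = |Σ|/2 = 85.625.

85.625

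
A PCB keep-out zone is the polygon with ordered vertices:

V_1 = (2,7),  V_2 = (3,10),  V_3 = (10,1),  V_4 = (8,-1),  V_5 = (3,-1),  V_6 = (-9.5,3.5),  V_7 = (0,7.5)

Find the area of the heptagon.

Apply the shoelace (surveyor's) formula: 2A = Σ (x_i·y_{i+1} − x_{i+1}·y_i), indices taken mod 7.
Σ = (-1) + (-97) + (-18) + (-5) + (1) + (-71.25) + (-15) = -206.25
Area = |Σ|/2 = 103.125.

103.125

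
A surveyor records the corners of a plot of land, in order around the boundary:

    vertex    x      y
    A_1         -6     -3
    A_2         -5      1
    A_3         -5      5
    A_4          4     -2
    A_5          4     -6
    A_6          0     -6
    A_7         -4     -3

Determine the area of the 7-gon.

60.5

Apply the shoelace (surveyor's) formula: 2A = Σ (x_i·y_{i+1} − x_{i+1}·y_i), indices taken mod 7.
Σ = (-21) + (-20) + (-10) + (-16) + (-24) + (-24) + (-6) = -121
Area = |Σ|/2 = 60.5.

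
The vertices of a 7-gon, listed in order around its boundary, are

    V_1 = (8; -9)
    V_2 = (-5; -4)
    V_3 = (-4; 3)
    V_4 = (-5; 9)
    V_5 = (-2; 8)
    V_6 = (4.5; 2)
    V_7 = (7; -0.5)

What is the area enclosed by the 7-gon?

Apply the surveyor's formula: 2A = Σ (x_i·y_{i+1} − x_{i+1}·y_i), indices taken mod 7.
Σ = (-77) + (-31) + (-21) + (-22) + (-40) + (-16.25) + (-59) = -266.25
Area = |Σ|/2 = 133.125.

133.125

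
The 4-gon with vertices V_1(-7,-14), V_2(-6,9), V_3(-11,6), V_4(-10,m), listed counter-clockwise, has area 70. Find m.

-6

The doubled signed area Σ (x_i y_{i+1} − x_{i+1} y_i) is linear in m.
With m=0 it equals 116; the coefficient of m is -4 (from the two edges through V_4).
So -4·m + 116 = 2·70 = 140 ⇒ m = -6.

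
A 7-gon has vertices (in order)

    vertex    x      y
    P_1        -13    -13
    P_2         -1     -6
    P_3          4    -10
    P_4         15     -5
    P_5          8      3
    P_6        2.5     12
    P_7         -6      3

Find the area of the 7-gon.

299.5

Apply the shoelace (surveyor's) formula: 2A = Σ (x_i·y_{i+1} − x_{i+1}·y_i), indices taken mod 7.
Σ = (65) + (34) + (130) + (85) + (88.5) + (79.5) + (117) = 599
Area = |Σ|/2 = 299.5.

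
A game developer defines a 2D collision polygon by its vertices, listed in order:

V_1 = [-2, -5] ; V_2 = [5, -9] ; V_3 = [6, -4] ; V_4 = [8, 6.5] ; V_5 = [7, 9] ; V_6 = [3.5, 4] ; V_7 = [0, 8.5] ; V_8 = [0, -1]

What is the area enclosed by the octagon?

Apply the shoelace (surveyor's) formula: 2A = Σ (x_i·y_{i+1} − x_{i+1}·y_i), indices taken mod 8.
Σ = (43) + (34) + (71) + (26.5) + (-3.5) + (29.75) + (0) + (-2) = 198.75
Area = |Σ|/2 = 99.375.

99.375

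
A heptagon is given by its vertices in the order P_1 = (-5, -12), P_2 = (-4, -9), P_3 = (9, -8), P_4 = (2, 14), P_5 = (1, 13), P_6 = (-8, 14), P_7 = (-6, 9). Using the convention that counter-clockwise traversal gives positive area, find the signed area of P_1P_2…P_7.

255.5

Σ = (-3) + (113) + (142) + (12) + (118) + (12) + (117) = 511
Signed area = Σ/2 = 255.5 (positive ⇒ counter-clockwise traversal).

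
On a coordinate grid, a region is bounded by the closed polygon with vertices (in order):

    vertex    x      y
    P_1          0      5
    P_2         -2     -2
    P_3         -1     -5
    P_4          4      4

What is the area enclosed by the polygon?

27

Apply the shoelace (surveyor's) formula: 2A = Σ (x_i·y_{i+1} − x_{i+1}·y_i), indices taken mod 4.
Σ = (10) + (8) + (16) + (20) = 54
Area = |Σ|/2 = 27.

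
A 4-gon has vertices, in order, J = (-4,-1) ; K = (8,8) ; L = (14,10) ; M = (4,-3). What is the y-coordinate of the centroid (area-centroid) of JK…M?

Apply the shoelace (surveyor's) formula. First the cross-terms c_i = x_i·y_{i+1} − x_{i+1}·y_i:
  -24, -32, -82, -16  ⇒  2A = -154, A = -77.
Then Σ (y_i + y_{i+1})·c_i = -1254, so ȳ = -1254 / (6·(-77)) = 19/7.

19/7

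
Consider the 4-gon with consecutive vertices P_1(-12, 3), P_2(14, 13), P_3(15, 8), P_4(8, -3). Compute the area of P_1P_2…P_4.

Apply the shoelace (surveyor's) formula: 2A = Σ (x_i·y_{i+1} − x_{i+1}·y_i), indices taken mod 4.
P_1→P_2: (-12)(13) − (14)(3) = -198
P_2→P_3: (14)(8) − (15)(13) = -83
P_3→P_4: (15)(-3) − (8)(8) = -109
P_4→P_1: (8)(3) − (-12)(-3) = -12
Σ = -402
Area = |Σ|/2 = 201.

201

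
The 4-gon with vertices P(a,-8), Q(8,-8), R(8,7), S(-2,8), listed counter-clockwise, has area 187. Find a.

-6

The doubled signed area Σ (x_i y_{i+1} − x_{i+1} y_i) is linear in a.
With a=0 it equals 278; the coefficient of a is -16 (from the two edges through P).
So -16·a + 278 = 2·187 = 374 ⇒ a = -6.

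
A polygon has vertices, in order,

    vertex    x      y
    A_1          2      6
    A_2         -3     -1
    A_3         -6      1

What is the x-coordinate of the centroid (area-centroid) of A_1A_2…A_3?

-7/3

Apply Gauss's area formula. First the cross-terms c_i = x_i·y_{i+1} − x_{i+1}·y_i:
  16, -9, -38  ⇒  2A = -31, A = -15.5.
Then Σ (x_i + x_{i+1})·c_i = 217, so x̄ = 217 / (6·(-15.5)) = -7/3.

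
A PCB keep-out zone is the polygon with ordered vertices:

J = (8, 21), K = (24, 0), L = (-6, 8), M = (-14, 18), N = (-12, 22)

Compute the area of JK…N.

Cross-terms: -504, 192, 4, -92, -428  ⇒  Σ = -828
Area = |Σ|/2 = 414.

414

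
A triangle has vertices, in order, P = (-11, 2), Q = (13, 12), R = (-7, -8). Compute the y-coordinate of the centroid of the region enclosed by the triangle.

Apply the shoelace formula. First the cross-terms c_i = x_i·y_{i+1} − x_{i+1}·y_i:
  -158, -20, -102  ⇒  2A = -280, A = -140.
Then Σ (y_i + y_{i+1})·c_i = -1680, so ȳ = -1680 / (6·(-140)) = 2.

2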